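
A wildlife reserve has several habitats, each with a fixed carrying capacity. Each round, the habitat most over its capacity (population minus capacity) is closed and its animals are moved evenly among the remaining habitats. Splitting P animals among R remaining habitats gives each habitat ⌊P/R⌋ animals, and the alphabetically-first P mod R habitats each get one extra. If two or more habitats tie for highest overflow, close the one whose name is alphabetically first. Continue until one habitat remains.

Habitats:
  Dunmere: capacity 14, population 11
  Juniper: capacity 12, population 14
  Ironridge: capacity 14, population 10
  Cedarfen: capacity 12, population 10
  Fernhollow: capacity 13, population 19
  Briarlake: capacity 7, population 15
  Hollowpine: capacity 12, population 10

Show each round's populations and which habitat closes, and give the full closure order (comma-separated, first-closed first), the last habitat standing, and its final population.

Closure order: Briarlake, Fernhollow, Juniper, Cedarfen, Dunmere, Hollowpine
Last habitat: Ironridge with 89 animals

Round 1: Briarlake=15 Cedarfen=10 Dunmere=11 Fernhollow=19 Hollowpine=10 Ironridge=10 Juniper=14 → close Briarlake (overflow 8)
  15÷6 = 2 each, +1 to first 3
Round 2: Cedarfen=13 Dunmere=14 Fernhollow=22 Hollowpine=12 Ironridge=12 Juniper=16 → close Fernhollow (overflow 9)
  22÷5 = 4 each, +1 to first 2
Round 3: Cedarfen=18 Dunmere=19 Hollowpine=16 Ironridge=16 Juniper=20 → close Juniper (overflow 8)
  20÷4 = 5 each, +1 to first 0
Round 4: Cedarfen=23 Dunmere=24 Hollowpine=21 Ironridge=21 → close Cedarfen (overflow 11)
  23÷3 = 7 each, +1 to first 2
Round 5: Dunmere=32 Hollowpine=29 Ironridge=28 → close Dunmere (overflow 18)
  32÷2 = 16 each, +1 to first 0
Round 6: Hollowpine=45 Ironridge=44 → close Hollowpine (overflow 33)
  45÷1 = 45 each, +1 to first 0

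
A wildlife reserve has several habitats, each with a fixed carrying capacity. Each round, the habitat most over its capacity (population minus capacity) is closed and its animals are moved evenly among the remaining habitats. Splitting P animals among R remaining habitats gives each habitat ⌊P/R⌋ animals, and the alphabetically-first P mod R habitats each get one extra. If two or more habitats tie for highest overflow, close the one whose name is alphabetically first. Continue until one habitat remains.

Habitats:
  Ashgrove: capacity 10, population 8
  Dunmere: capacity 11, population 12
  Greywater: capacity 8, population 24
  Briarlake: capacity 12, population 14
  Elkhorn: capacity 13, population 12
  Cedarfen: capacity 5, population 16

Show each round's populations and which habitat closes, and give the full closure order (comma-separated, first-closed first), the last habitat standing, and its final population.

Closure order: Greywater, Cedarfen, Briarlake, Dunmere, Ashgrove
Last habitat: Elkhorn with 86 animals

Round 1: Ashgrove=8 Briarlake=14 Cedarfen=16 Dunmere=12 Elkhorn=12 Greywater=24 → close Greywater (overflow 16)
  24÷5 = 4 each, +1 to first 4
Round 2: Ashgrove=13 Briarlake=19 Cedarfen=21 Dunmere=17 Elkhorn=16 → close Cedarfen (overflow 16)
  21÷4 = 5 each, +1 to first 1
Round 3: Ashgrove=19 Briarlake=24 Dunmere=22 Elkhorn=21 → close Briarlake (overflow 12)
  24÷3 = 8 each, +1 to first 0
Round 4: Ashgrove=27 Dunmere=30 Elkhorn=29 → close Dunmere (overflow 19)
  30÷2 = 15 each, +1 to first 0
Round 5: Ashgrove=42 Elkhorn=44 → close Ashgrove (overflow 32)
  42÷1 = 42 each, +1 to first 0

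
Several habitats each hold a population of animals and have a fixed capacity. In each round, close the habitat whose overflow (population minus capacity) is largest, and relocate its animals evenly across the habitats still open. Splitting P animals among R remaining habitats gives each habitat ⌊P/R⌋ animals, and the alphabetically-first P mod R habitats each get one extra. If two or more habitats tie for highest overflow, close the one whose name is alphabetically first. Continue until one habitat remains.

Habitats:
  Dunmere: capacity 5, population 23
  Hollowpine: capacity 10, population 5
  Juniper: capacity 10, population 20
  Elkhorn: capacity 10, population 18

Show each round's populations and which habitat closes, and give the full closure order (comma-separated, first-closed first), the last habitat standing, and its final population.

Round 1: Dunmere=23 Elkhorn=18 Hollowpine=5 Juniper=20 → close Dunmere (overflow 18)
  23÷3 = 7 each, +1 to first 2
Round 2: Elkhorn=26 Hollowpine=13 Juniper=27 → close Juniper (overflow 17)
  27÷2 = 13 each, +1 to first 1
Round 3: Elkhorn=40 Hollowpine=26 → close Elkhorn (overflow 30)
  40÷1 = 40 each, +1 to first 0

Closure order: Dunmere, Juniper, Elkhorn
Last habitat: Hollowpine with 66 animals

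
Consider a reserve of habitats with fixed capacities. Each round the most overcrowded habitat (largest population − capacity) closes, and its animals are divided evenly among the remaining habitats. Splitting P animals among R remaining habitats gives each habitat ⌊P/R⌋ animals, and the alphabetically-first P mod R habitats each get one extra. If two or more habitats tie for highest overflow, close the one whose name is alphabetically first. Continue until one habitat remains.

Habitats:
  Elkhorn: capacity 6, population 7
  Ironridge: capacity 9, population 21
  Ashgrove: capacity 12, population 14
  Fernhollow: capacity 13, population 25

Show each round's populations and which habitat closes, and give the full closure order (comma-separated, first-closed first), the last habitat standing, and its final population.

Closure order: Fernhollow, Ironridge, Ashgrove
Last habitat: Elkhorn with 67 animals

Round 1: Ashgrove=14 Elkhorn=7 Fernhollow=25 Ironridge=21 → close Fernhollow (overflow 12)
  25÷3 = 8 each, +1 to first 1
Round 2: Ashgrove=23 Elkhorn=15 Ironridge=29 → close Ironridge (overflow 20)
  29÷2 = 14 each, +1 to first 1
Round 3: Ashgrove=38 Elkhorn=29 → close Ashgrove (overflow 26)
  38÷1 = 38 each, +1 to first 0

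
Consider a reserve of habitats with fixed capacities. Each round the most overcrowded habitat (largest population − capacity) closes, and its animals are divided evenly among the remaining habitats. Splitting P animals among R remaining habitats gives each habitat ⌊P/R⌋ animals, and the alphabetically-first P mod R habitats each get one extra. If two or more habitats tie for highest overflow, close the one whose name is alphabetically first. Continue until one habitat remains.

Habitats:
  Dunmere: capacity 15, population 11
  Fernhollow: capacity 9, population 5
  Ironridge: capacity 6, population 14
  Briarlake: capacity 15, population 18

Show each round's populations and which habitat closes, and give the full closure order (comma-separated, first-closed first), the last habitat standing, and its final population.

Closure order: Ironridge, Briarlake, Dunmere
Last habitat: Fernhollow with 48 animals

Round 1: Briarlake=18 Dunmere=11 Fernhollow=5 Ironridge=14 → close Ironridge (overflow 8)
  14÷3 = 4 each, +1 to first 2
Round 2: Briarlake=23 Dunmere=16 Fernhollow=9 → close Briarlake (overflow 8)
  23÷2 = 11 each, +1 to first 1
Round 3: Dunmere=28 Fernhollow=20 → close Dunmere (overflow 13)
  28÷1 = 28 each, +1 to first 0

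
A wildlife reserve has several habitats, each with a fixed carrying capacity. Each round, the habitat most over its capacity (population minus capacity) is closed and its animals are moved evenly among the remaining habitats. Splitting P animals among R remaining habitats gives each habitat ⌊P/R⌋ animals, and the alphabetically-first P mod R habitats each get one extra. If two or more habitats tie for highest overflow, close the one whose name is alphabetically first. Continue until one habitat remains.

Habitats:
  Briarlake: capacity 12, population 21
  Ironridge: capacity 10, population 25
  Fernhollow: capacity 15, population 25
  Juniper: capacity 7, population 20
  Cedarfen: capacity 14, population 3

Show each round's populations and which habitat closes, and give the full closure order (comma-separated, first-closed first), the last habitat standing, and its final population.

Round 1: Briarlake=21 Cedarfen=3 Fernhollow=25 Ironridge=25 Juniper=20 → close Ironridge (overflow 15)
  25÷4 = 6 each, +1 to first 1
Round 2: Briarlake=28 Cedarfen=9 Fernhollow=31 Juniper=26 → close Juniper (overflow 19)
  26÷3 = 8 each, +1 to first 2
Round 3: Briarlake=37 Cedarfen=18 Fernhollow=39 → close Briarlake (overflow 25)
  37÷2 = 18 each, +1 to first 1
Round 4: Cedarfen=37 Fernhollow=57 → close Fernhollow (overflow 42)
  57÷1 = 57 each, +1 to first 0

Closure order: Ironridge, Juniper, Briarlake, Fernhollow
Last habitat: Cedarfen with 94 animals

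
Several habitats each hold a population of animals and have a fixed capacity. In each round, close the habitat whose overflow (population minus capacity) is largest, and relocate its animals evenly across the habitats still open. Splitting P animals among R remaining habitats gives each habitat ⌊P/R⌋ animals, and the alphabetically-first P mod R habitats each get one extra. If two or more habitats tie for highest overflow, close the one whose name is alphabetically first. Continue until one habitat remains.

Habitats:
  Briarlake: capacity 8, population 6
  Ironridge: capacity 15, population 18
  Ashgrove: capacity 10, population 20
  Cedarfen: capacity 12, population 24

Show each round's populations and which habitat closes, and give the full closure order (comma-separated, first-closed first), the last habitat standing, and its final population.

Closure order: Cedarfen, Ashgrove, Ironridge
Last habitat: Briarlake with 68 animals

Round 1: Ashgrove=20 Briarlake=6 Cedarfen=24 Ironridge=18 → close Cedarfen (overflow 12)
  24÷3 = 8 each, +1 to first 0
Round 2: Ashgrove=28 Briarlake=14 Ironridge=26 → close Ashgrove (overflow 18)
  28÷2 = 14 each, +1 to first 0
Round 3: Briarlake=28 Ironridge=40 → close Ironridge (overflow 25)
  40÷1 = 40 each, +1 to first 0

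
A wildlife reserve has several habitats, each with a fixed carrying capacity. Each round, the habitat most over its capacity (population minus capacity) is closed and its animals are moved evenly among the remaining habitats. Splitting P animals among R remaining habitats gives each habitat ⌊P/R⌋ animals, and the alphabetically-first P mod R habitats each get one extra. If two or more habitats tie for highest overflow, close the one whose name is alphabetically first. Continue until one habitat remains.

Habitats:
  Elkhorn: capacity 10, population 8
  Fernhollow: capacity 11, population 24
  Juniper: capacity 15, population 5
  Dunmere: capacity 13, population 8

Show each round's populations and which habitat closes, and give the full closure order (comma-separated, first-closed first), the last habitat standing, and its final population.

Closure order: Fernhollow, Elkhorn, Dunmere
Last habitat: Juniper with 45 animals

Round 1: Dunmere=8 Elkhorn=8 Fernhollow=24 Juniper=5 → close Fernhollow (overflow 13)
  24÷3 = 8 each, +1 to first 0
Round 2: Dunmere=16 Elkhorn=16 Juniper=13 → close Elkhorn (overflow 6)
  16÷2 = 8 each, +1 to first 0
Round 3: Dunmere=24 Juniper=21 → close Dunmere (overflow 11)
  24÷1 = 24 each, +1 to first 0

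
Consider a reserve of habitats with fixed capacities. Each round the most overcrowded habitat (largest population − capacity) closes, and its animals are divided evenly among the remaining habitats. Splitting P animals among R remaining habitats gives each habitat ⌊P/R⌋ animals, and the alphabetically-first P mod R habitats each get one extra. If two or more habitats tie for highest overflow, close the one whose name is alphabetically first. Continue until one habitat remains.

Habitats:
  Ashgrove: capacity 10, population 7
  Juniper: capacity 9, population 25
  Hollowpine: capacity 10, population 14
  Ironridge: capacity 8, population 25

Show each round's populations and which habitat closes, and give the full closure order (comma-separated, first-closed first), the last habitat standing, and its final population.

Closure order: Ironridge, Juniper, Hollowpine
Last habitat: Ashgrove with 71 animals

Round 1: Ashgrove=7 Hollowpine=14 Ironridge=25 Juniper=25 → close Ironridge (overflow 17)
  25÷3 = 8 each, +1 to first 1
Round 2: Ashgrove=16 Hollowpine=22 Juniper=33 → close Juniper (overflow 24)
  33÷2 = 16 each, +1 to first 1
Round 3: Ashgrove=33 Hollowpine=38 → close Hollowpine (overflow 28)
  38÷1 = 38 each, +1 to first 0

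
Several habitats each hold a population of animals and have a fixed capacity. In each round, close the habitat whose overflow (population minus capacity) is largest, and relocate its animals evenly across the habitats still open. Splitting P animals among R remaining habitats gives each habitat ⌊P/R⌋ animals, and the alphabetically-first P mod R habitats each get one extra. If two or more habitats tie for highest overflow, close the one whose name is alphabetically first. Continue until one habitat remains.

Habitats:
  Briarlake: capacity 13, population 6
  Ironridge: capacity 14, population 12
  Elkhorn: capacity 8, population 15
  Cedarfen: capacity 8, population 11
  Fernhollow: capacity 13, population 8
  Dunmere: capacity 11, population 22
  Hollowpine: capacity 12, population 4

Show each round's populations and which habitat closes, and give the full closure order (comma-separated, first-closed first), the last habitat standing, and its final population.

Closure order: Dunmere, Elkhorn, Cedarfen, Fernhollow, Ironridge, Briarlake
Last habitat: Hollowpine with 78 animals

Round 1: Briarlake=6 Cedarfen=11 Dunmere=22 Elkhorn=15 Fernhollow=8 Hollowpine=4 Ironridge=12 → close Dunmere (overflow 11)
  22÷6 = 3 each, +1 to first 4
Round 2: Briarlake=10 Cedarfen=15 Elkhorn=19 Fernhollow=12 Hollowpine=7 Ironridge=15 → close Elkhorn (overflow 11)
  19÷5 = 3 each, +1 to first 4
Round 3: Briarlake=14 Cedarfen=19 Fernhollow=16 Hollowpine=11 Ironridge=18 → close Cedarfen (overflow 11)
  19÷4 = 4 each, +1 to first 3
Round 4: Briarlake=19 Fernhollow=21 Hollowpine=16 Ironridge=22 → close Fernhollow (overflow 8)
  21÷3 = 7 each, +1 to first 0
Round 5: Briarlake=26 Hollowpine=23 Ironridge=29 → close Ironridge (overflow 15)
  29÷2 = 14 each, +1 to first 1
Round 6: Briarlake=41 Hollowpine=37 → close Briarlake (overflow 28)
  41÷1 = 41 each, +1 to first 0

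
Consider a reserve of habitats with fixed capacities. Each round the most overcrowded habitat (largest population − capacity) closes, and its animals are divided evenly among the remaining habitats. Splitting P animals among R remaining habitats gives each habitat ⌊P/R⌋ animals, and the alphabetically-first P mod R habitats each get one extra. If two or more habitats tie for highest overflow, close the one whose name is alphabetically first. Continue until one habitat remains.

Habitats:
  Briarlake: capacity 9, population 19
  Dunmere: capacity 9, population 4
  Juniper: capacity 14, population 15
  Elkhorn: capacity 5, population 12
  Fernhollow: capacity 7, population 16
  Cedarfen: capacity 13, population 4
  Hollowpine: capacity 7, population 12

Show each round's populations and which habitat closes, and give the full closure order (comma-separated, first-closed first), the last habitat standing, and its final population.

Closure order: Briarlake, Fernhollow, Elkhorn, Hollowpine, Juniper, Dunmere
Last habitat: Cedarfen with 82 animals

Round 1: Briarlake=19 Cedarfen=4 Dunmere=4 Elkhorn=12 Fernhollow=16 Hollowpine=12 Juniper=15 → close Briarlake (overflow 10)
  19÷6 = 3 each, +1 to first 1
Round 2: Cedarfen=8 Dunmere=7 Elkhorn=15 Fernhollow=19 Hollowpine=15 Juniper=18 → close Fernhollow (overflow 12)
  19÷5 = 3 each, +1 to first 4
Round 3: Cedarfen=12 Dunmere=11 Elkhorn=19 Hollowpine=19 Juniper=21 → close Elkhorn (overflow 14)
  19÷4 = 4 each, +1 to first 3
Round 4: Cedarfen=17 Dunmere=16 Hollowpine=24 Juniper=25 → close Hollowpine (overflow 17)
  24÷3 = 8 each, +1 to first 0
Round 5: Cedarfen=25 Dunmere=24 Juniper=33 → close Juniper (overflow 19)
  33÷2 = 16 each, +1 to first 1
Round 6: Cedarfen=42 Dunmere=40 → close Dunmere (overflow 31)
  40÷1 = 40 each, +1 to first 0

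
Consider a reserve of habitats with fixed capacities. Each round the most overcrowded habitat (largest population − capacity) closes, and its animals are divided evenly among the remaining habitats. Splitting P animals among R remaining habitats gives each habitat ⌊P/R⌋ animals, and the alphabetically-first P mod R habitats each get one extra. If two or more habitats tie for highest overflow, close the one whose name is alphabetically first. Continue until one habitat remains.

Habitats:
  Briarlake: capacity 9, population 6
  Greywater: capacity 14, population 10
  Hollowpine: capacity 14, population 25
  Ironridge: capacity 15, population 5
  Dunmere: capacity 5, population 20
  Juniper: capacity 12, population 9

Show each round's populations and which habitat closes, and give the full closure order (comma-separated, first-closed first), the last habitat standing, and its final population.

Closure order: Dunmere, Hollowpine, Briarlake, Juniper, Greywater
Last habitat: Ironridge with 75 animals

Round 1: Briarlake=6 Dunmere=20 Greywater=10 Hollowpine=25 Ironridge=5 Juniper=9 → close Dunmere (overflow 15)
  20÷5 = 4 each, +1 to first 0
Round 2: Briarlake=10 Greywater=14 Hollowpine=29 Ironridge=9 Juniper=13 → close Hollowpine (overflow 15)
  29÷4 = 7 each, +1 to first 1
Round 3: Briarlake=18 Greywater=21 Ironridge=16 Juniper=20 → close Briarlake (overflow 9)
  18÷3 = 6 each, +1 to first 0
Round 4: Greywater=27 Ironridge=22 Juniper=26 → close Juniper (overflow 14)
  26÷2 = 13 each, +1 to first 0
Round 5: Greywater=40 Ironridge=35 → close Greywater (overflow 26)
  40÷1 = 40 each, +1 to first 0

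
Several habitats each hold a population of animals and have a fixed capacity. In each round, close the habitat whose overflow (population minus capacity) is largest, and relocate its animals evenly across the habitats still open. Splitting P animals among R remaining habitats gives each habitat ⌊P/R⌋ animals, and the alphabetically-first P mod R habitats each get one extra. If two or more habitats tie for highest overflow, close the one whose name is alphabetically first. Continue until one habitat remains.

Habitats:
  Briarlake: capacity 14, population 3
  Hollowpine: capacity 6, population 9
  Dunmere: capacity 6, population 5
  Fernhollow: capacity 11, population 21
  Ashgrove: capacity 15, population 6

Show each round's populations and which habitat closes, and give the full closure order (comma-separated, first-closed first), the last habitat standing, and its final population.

Closure order: Fernhollow, Hollowpine, Dunmere, Ashgrove
Last habitat: Briarlake with 44 animals

Round 1: Ashgrove=6 Briarlake=3 Dunmere=5 Fernhollow=21 Hollowpine=9 → close Fernhollow (overflow 10)
  21÷4 = 5 each, +1 to first 1
Round 2: Ashgrove=12 Briarlake=8 Dunmere=10 Hollowpine=14 → close Hollowpine (overflow 8)
  14÷3 = 4 each, +1 to first 2
Round 3: Ashgrove=17 Briarlake=13 Dunmere=14 → close Dunmere (overflow 8)
  14÷2 = 7 each, +1 to first 0
Round 4: Ashgrove=24 Briarlake=20 → close Ashgrove (overflow 9)
  24÷1 = 24 each, +1 to first 0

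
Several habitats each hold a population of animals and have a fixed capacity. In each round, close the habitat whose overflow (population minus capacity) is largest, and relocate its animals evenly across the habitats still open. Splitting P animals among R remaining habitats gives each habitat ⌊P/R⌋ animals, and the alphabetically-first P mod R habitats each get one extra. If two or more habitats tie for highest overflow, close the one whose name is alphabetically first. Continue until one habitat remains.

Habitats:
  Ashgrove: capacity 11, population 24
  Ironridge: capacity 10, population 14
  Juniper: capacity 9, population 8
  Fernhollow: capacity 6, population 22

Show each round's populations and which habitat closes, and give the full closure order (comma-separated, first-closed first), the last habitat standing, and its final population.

Closure order: Fernhollow, Ashgrove, Ironridge
Last habitat: Juniper with 68 animals

Round 1: Ashgrove=24 Fernhollow=22 Ironridge=14 Juniper=8 → close Fernhollow (overflow 16)
  22÷3 = 7 each, +1 to first 1
Round 2: Ashgrove=32 Ironridge=21 Juniper=15 → close Ashgrove (overflow 21)
  32÷2 = 16 each, +1 to first 0
Round 3: Ironridge=37 Juniper=31 → close Ironridge (overflow 27)
  37÷1 = 37 each, +1 to first 0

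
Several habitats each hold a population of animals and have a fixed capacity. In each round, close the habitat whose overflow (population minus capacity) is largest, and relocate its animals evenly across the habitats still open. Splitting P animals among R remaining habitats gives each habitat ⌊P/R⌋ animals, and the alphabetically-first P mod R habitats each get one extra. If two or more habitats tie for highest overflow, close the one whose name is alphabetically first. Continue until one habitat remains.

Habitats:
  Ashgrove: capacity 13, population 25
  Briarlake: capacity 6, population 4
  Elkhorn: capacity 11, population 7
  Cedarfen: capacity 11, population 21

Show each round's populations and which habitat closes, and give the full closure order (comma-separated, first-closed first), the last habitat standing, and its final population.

Round 1: Ashgrove=25 Briarlake=4 Cedarfen=21 Elkhorn=7 → close Ashgrove (overflow 12)
  25÷3 = 8 each, +1 to first 1
Round 2: Briarlake=13 Cedarfen=29 Elkhorn=15 → close Cedarfen (overflow 18)
  29÷2 = 14 each, +1 to first 1
Round 3: Briarlake=28 Elkhorn=29 → close Briarlake (overflow 22)
  28÷1 = 28 each, +1 to first 0

Closure order: Ashgrove, Cedarfen, Briarlake
Last habitat: Elkhorn with 57 animals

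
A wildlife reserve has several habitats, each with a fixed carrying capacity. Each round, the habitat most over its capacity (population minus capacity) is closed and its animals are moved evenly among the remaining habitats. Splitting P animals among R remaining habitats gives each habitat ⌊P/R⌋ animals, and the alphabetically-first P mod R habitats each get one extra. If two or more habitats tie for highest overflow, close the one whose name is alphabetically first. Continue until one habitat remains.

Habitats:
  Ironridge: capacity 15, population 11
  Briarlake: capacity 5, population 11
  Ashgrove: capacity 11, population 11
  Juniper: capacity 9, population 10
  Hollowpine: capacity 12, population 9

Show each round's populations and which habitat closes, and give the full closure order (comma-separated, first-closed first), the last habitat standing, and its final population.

Closure order: Briarlake, Ashgrove, Juniper, Hollowpine
Last habitat: Ironridge with 52 animals

Round 1: Ashgrove=11 Briarlake=11 Hollowpine=9 Ironridge=11 Juniper=10 → close Briarlake (overflow 6)
  11÷4 = 2 each, +1 to first 3
Round 2: Ashgrove=14 Hollowpine=12 Ironridge=14 Juniper=12 → close Ashgrove (overflow 3)
  14÷3 = 4 each, +1 to first 2
Round 3: Hollowpine=17 Ironridge=19 Juniper=16 → close Juniper (overflow 7)
  16÷2 = 8 each, +1 to first 0
Round 4: Hollowpine=25 Ironridge=27 → close Hollowpine (overflow 13)
  25÷1 = 25 each, +1 to first 0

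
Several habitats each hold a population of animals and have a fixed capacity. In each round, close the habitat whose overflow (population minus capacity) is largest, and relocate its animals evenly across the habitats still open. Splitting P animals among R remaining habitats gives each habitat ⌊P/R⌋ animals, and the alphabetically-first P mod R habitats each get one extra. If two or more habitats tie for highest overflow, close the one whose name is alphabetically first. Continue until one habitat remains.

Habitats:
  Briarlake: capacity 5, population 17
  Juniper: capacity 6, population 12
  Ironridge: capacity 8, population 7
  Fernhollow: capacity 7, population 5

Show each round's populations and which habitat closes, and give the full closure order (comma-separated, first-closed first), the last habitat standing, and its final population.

Round 1: Briarlake=17 Fernhollow=5 Ironridge=7 Juniper=12 → close Briarlake (overflow 12)
  17÷3 = 5 each, +1 to first 2
Round 2: Fernhollow=11 Ironridge=13 Juniper=17 → close Juniper (overflow 11)
  17÷2 = 8 each, +1 to first 1
Round 3: Fernhollow=20 Ironridge=21 → close Fernhollow (overflow 13)
  20÷1 = 20 each, +1 to first 0

Closure order: Briarlake, Juniper, Fernhollow
Last habitat: Ironridge with 41 animals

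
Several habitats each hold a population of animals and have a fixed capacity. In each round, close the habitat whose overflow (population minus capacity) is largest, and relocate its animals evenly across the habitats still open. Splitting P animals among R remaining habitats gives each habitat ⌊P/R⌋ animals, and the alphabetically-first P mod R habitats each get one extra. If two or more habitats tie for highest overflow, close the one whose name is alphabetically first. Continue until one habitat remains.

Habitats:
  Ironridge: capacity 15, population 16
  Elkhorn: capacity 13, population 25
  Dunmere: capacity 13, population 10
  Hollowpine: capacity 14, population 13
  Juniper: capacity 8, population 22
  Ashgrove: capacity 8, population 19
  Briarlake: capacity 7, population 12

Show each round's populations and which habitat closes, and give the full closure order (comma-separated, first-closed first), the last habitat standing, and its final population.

Closure order: Juniper, Elkhorn, Ashgrove, Briarlake, Ironridge, Dunmere
Last habitat: Hollowpine with 117 animals

Round 1: Ashgrove=19 Briarlake=12 Dunmere=10 Elkhorn=25 Hollowpine=13 Ironridge=16 Juniper=22 → close Juniper (overflow 14)
  22÷6 = 3 each, +1 to first 4
Round 2: Ashgrove=23 Briarlake=16 Dunmere=14 Elkhorn=29 Hollowpine=16 Ironridge=19 → close Elkhorn (overflow 16)
  29÷5 = 5 each, +1 to first 4
Round 3: Ashgrove=29 Briarlake=22 Dunmere=20 Hollowpine=22 Ironridge=24 → close Ashgrove (overflow 21)
  29÷4 = 7 each, +1 to first 1
Round 4: Briarlake=30 Dunmere=27 Hollowpine=29 Ironridge=31 → close Briarlake (overflow 23)
  30÷3 = 10 each, +1 to first 0
Round 5: Dunmere=37 Hollowpine=39 Ironridge=41 → close Ironridge (overflow 26)
  41÷2 = 20 each, +1 to first 1
Round 6: Dunmere=58 Hollowpine=59 → close Dunmere (overflow 45)
  58÷1 = 58 each, +1 to first 0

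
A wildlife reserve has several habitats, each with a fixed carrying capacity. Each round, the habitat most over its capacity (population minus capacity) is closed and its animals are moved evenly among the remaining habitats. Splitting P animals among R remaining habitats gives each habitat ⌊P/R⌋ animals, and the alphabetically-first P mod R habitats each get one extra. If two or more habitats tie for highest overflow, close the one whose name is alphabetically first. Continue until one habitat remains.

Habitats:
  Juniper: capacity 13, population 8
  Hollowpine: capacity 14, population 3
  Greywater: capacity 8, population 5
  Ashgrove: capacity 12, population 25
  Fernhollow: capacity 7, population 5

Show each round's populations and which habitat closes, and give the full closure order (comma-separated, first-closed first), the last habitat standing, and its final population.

Round 1: Ashgrove=25 Fernhollow=5 Greywater=5 Hollowpine=3 Juniper=8 → close Ashgrove (overflow 13)
  25÷4 = 6 each, +1 to first 1
Round 2: Fernhollow=12 Greywater=11 Hollowpine=9 Juniper=14 → close Fernhollow (overflow 5)
  12÷3 = 4 each, +1 to first 0
Round 3: Greywater=15 Hollowpine=13 Juniper=18 → close Greywater (overflow 7)
  15÷2 = 7 each, +1 to first 1
Round 4: Hollowpine=21 Juniper=25 → close Juniper (overflow 12)
  25÷1 = 25 each, +1 to first 0

Closure order: Ashgrove, Fernhollow, Greywater, Juniper
Last habitat: Hollowpine with 46 animals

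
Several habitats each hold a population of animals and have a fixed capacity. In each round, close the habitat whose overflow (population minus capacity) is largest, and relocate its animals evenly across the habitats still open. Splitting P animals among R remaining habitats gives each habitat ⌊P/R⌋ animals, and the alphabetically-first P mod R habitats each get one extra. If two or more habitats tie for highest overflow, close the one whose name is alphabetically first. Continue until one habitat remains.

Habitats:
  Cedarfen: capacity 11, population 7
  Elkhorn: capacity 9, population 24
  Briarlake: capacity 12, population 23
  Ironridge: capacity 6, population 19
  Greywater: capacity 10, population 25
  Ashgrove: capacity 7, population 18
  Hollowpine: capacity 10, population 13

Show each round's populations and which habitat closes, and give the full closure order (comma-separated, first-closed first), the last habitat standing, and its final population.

Closure order: Elkhorn, Greywater, Ironridge, Ashgrove, Briarlake, Hollowpine
Last habitat: Cedarfen with 129 animals

Round 1: Ashgrove=18 Briarlake=23 Cedarfen=7 Elkhorn=24 Greywater=25 Hollowpine=13 Ironridge=19 → close Elkhorn (overflow 15)
  24÷6 = 4 each, +1 to first 0
Round 2: Ashgrove=22 Briarlake=27 Cedarfen=11 Greywater=29 Hollowpine=17 Ironridge=23 → close Greywater (overflow 19)
  29÷5 = 5 each, +1 to first 4
Round 3: Ashgrove=28 Briarlake=33 Cedarfen=17 Hollowpine=23 Ironridge=28 → close Ironridge (overflow 22)
  28÷4 = 7 each, +1 to first 0
Round 4: Ashgrove=35 Briarlake=40 Cedarfen=24 Hollowpine=30 → close Ashgrove (overflow 28)
  35÷3 = 11 each, +1 to first 2
Round 5: Briarlake=52 Cedarfen=36 Hollowpine=41 → close Briarlake (overflow 40)
  52÷2 = 26 each, +1 to first 0
Round 6: Cedarfen=62 Hollowpine=67 → close Hollowpine (overflow 57)
  67÷1 = 67 each, +1 to first 0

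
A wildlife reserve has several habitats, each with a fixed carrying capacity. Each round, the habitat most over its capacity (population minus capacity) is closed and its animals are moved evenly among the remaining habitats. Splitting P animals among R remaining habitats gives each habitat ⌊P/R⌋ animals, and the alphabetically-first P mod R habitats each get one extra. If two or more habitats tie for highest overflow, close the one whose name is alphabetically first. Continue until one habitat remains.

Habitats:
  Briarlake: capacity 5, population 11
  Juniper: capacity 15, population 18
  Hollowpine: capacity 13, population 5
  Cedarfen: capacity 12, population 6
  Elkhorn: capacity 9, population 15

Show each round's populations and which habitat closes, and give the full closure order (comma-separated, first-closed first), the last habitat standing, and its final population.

Round 1: Briarlake=11 Cedarfen=6 Elkhorn=15 Hollowpine=5 Juniper=18 → close Briarlake (overflow 6)
  11÷4 = 2 each, +1 to first 3
Round 2: Cedarfen=9 Elkhorn=18 Hollowpine=8 Juniper=20 → close Elkhorn (overflow 9)
  18÷3 = 6 each, +1 to first 0
Round 3: Cedarfen=15 Hollowpine=14 Juniper=26 → close Juniper (overflow 11)
  26÷2 = 13 each, +1 to first 0
Round 4: Cedarfen=28 Hollowpine=27 → close Cedarfen (overflow 16)
  28÷1 = 28 each, +1 to first 0

Closure order: Briarlake, Elkhorn, Juniper, Cedarfen
Last habitat: Hollowpine with 55 animals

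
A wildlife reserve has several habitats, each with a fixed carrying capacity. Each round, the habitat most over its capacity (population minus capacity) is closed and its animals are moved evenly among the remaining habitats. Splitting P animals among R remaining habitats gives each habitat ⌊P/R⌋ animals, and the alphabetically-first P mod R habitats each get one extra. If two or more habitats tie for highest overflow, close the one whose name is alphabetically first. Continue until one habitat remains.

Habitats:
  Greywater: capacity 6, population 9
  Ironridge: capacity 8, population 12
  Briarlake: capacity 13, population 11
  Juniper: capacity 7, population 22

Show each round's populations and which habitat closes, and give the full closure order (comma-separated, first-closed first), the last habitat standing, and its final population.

Closure order: Juniper, Ironridge, Greywater
Last habitat: Briarlake with 54 animals

Round 1: Briarlake=11 Greywater=9 Ironridge=12 Juniper=22 → close Juniper (overflow 15)
  22÷3 = 7 each, +1 to first 1
Round 2: Briarlake=19 Greywater=16 Ironridge=19 → close Ironridge (overflow 11)
  19÷2 = 9 each, +1 to first 1
Round 3: Briarlake=29 Greywater=25 → close Greywater (overflow 19)
  25÷1 = 25 each, +1 to first 0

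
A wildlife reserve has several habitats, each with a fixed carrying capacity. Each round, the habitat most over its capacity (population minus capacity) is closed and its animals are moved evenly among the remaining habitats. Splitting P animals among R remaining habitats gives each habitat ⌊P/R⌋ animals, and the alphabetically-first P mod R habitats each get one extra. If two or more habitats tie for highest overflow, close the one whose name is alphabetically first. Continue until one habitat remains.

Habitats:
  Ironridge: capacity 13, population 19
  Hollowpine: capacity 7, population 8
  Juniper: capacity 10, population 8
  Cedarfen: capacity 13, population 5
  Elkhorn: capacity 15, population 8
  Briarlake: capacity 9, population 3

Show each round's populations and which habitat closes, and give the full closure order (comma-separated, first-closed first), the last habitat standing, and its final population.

Round 1: Briarlake=3 Cedarfen=5 Elkhorn=8 Hollowpine=8 Ironridge=19 Juniper=8 → close Ironridge (overflow 6)
  19÷5 = 3 each, +1 to first 4
Round 2: Briarlake=7 Cedarfen=9 Elkhorn=12 Hollowpine=12 Juniper=11 → close Hollowpine (overflow 5)
  12÷4 = 3 each, +1 to first 0
Round 3: Briarlake=10 Cedarfen=12 Elkhorn=15 Juniper=14 → close Juniper (overflow 4)
  14÷3 = 4 each, +1 to first 2
Round 4: Briarlake=15 Cedarfen=17 Elkhorn=19 → close Briarlake (overflow 6)
  15÷2 = 7 each, +1 to first 1
Round 5: Cedarfen=25 Elkhorn=26 → close Cedarfen (overflow 12)
  25÷1 = 25 each, +1 to first 0

Closure order: Ironridge, Hollowpine, Juniper, Briarlake, Cedarfen
Last habitat: Elkhorn with 51 animals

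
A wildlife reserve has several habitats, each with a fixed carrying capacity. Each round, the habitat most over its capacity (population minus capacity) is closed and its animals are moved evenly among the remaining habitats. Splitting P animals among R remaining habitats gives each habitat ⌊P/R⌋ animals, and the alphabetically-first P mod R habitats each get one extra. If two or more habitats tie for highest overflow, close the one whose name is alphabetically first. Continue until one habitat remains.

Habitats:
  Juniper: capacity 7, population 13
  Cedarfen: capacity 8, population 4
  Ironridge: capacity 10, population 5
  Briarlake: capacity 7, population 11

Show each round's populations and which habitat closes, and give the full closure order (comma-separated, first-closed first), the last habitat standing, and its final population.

Closure order: Juniper, Briarlake, Cedarfen
Last habitat: Ironridge with 33 animals

Round 1: Briarlake=11 Cedarfen=4 Ironridge=5 Juniper=13 → close Juniper (overflow 6)
  13÷3 = 4 each, +1 to first 1
Round 2: Briarlake=16 Cedarfen=8 Ironridge=9 → close Briarlake (overflow 9)
  16÷2 = 8 each, +1 to first 0
Round 3: Cedarfen=16 Ironridge=17 → close Cedarfen (overflow 8)
  16÷1 = 16 each, +1 to first 0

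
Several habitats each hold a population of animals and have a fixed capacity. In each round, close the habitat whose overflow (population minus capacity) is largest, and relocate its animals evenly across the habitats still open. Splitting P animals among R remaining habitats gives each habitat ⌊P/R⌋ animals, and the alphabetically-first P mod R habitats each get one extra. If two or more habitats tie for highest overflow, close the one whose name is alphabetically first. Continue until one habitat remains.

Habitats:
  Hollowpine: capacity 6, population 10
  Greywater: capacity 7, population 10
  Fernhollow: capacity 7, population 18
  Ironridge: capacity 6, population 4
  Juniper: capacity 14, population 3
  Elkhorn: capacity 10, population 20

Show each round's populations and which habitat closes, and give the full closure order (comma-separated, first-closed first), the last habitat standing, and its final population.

Closure order: Fernhollow, Elkhorn, Hollowpine, Greywater, Ironridge
Last habitat: Juniper with 65 animals

Round 1: Elkhorn=20 Fernhollow=18 Greywater=10 Hollowpine=10 Ironridge=4 Juniper=3 → close Fernhollow (overflow 11)
  18÷5 = 3 each, +1 to first 3
Round 2: Elkhorn=24 Greywater=14 Hollowpine=14 Ironridge=7 Juniper=6 → close Elkhorn (overflow 14)
  24÷4 = 6 each, +1 to first 0
Round 3: Greywater=20 Hollowpine=20 Ironridge=13 Juniper=12 → close Hollowpine (overflow 14)
  20÷3 = 6 each, +1 to first 2
Round 4: Greywater=27 Ironridge=20 Juniper=18 → close Greywater (overflow 20)
  27÷2 = 13 each, +1 to first 1
Round 5: Ironridge=34 Juniper=31 → close Ironridge (overflow 28)
  34÷1 = 34 each, +1 to first 0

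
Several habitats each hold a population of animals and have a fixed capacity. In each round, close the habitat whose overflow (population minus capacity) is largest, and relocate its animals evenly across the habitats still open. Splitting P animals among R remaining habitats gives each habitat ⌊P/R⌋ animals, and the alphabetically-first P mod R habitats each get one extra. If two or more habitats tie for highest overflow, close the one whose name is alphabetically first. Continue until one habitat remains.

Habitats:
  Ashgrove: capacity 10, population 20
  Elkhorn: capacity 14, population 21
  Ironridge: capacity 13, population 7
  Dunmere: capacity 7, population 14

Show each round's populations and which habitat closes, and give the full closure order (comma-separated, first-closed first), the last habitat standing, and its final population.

Round 1: Ashgrove=20 Dunmere=14 Elkhorn=21 Ironridge=7 → close Ashgrove (overflow 10)
  20÷3 = 6 each, +1 to first 2
Round 2: Dunmere=21 Elkhorn=28 Ironridge=13 → close Dunmere (overflow 14)
  21÷2 = 10 each, +1 to first 1
Round 3: Elkhorn=39 Ironridge=23 → close Elkhorn (overflow 25)
  39÷1 = 39 each, +1 to first 0

Closure order: Ashgrove, Dunmere, Elkhorn
Last habitat: Ironridge with 62 animals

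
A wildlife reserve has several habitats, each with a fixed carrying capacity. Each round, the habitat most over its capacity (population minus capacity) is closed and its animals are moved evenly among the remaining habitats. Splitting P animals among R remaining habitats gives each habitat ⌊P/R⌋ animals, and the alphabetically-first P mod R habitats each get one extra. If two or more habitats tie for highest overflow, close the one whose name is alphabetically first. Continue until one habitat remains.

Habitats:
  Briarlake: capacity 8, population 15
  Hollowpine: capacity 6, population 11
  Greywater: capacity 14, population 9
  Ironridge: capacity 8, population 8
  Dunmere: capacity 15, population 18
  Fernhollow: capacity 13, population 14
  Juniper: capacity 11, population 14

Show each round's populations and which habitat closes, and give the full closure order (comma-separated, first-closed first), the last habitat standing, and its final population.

Round 1: Briarlake=15 Dunmere=18 Fernhollow=14 Greywater=9 Hollowpine=11 Ironridge=8 Juniper=14 → close Briarlake (overflow 7)
  15÷6 = 2 each, +1 to first 3
Round 2: Dunmere=21 Fernhollow=17 Greywater=12 Hollowpine=13 Ironridge=10 Juniper=16 → close Hollowpine (overflow 7)
  13÷5 = 2 each, +1 to first 3
Round 3: Dunmere=24 Fernhollow=20 Greywater=15 Ironridge=12 Juniper=18 → close Dunmere (overflow 9)
  24÷4 = 6 each, +1 to first 0
Round 4: Fernhollow=26 Greywater=21 Ironridge=18 Juniper=24 → close Fernhollow (overflow 13)
  26÷3 = 8 each, +1 to first 2
Round 5: Greywater=30 Ironridge=27 Juniper=32 → close Juniper (overflow 21)
  32÷2 = 16 each, +1 to first 0
Round 6: Greywater=46 Ironridge=43 → close Ironridge (overflow 35)
  43÷1 = 43 each, +1 to first 0

Closure order: Briarlake, Hollowpine, Dunmere, Fernhollow, Juniper, Ironridge
Last habitat: Greywater with 89 animals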